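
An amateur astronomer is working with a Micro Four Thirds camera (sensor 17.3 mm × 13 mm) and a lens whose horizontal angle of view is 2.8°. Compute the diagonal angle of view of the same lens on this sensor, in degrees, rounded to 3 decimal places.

3.502°

From the horizontal AOV: f = 17.3 / (2·tan(1.4°)) = 17.3 / 0.04888 ≈ 353.9356 mm.
Sensor diagonal = √(17.3² + 13²) = √468.2900 ≈ 21.6400 mm.
Diagonal AOV = 2·arctan(21.6400 / (2 × 353.9356)) = 2·arctan(0.03057) ≈ 3.5020°.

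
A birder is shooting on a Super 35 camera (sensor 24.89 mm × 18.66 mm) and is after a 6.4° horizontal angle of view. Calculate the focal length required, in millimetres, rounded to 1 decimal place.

222.6 mm

From α = 2·arctan(w/2f) we get f = w / (2·tan(α/2)).
With w = 24.89 mm and α/2 = 3.2°, tan(α/2) ≈ 0.05591, so f ≈ 24.89 / 0.11182 ≈ 222.5951 mm.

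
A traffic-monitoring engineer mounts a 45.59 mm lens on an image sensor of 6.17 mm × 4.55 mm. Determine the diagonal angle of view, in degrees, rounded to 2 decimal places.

Sensor diagonal = √(6.17² + 4.55²) = √58.7714 ≈ 7.6663 mm.
Angle of view α = 2·arctan(d/2f) with d = 7.6663 mm and f = 45.59 mm.
d/2f = 0.08408; arctan(0.08408) ≈ 4.8060°, so α ≈ 9.6120°.

9.61°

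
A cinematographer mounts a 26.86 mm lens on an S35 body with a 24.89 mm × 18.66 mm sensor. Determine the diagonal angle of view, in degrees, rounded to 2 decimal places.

Sensor diagonal = √(24.89² + 18.66²) = √967.7077 ≈ 31.1080 mm.
Angle of view α = 2·arctan(d/2f) with d = 31.1080 mm and f = 26.86 mm.
d/2f = 0.57908; arctan(0.57908) ≈ 30.0741°, so α ≈ 60.1483°.

60.15°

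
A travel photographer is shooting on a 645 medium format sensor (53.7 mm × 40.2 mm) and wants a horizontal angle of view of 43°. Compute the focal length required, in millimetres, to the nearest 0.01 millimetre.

68.16 mm

From α = 2·arctan(w/2f) we get f = w / (2·tan(α/2)).
With w = 53.7 mm and α/2 = 21.5°, tan(α/2) ≈ 0.39391, so f ≈ 53.7 / 0.78782 ≈ 68.1627 mm.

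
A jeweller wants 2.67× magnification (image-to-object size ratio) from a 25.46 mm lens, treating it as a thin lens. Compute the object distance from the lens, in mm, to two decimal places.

With m = dᵢ/dₒ and 1/f = 1/dₒ + 1/dᵢ, substituting dᵢ = m·dₒ gives 1/f = (1 + 1/m)/dₒ, hence dₒ = f·(1 + 1/m).
dₒ = 25.46 × (1 + 1/2.67) = 25.46 × 1.37453 ≈ 34.996 mm.

35.00 mm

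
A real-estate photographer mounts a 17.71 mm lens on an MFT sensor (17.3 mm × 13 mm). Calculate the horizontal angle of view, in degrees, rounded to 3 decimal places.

Angle of view α = 2·arctan(w/2f) with w = 17.3 mm and f = 17.71 mm.
w/2f = 0.48842; arctan(0.48842) ≈ 26.0320°, so α ≈ 52.0640°.

52.064°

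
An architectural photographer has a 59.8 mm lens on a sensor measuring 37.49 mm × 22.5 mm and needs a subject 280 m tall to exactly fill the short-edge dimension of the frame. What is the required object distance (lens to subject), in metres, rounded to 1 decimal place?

744.2 m

W: 280 m = 280000 mm.
Magnification m = h/W = dᵢ/dₒ; combined with 1/f = 1/dₒ + 1/dᵢ this gives dₒ = f·(1 + W/h).
dₒ = 59.8 mm × (1 + 280000/22.5) = 59.8 × 12445.4444 ≈ 744237.578 mm = 744.238 m.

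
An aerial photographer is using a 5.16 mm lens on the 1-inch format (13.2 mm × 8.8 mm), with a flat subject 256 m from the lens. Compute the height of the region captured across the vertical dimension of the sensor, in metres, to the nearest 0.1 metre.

436.6 m

dₒ: 256 m = 256000 mm.
Similar triangles through the lens centre give W/dₒ = h/dᵢ; with 1/f = 1/dₒ + 1/dᵢ this gives W = h·(dₒ − f)/f.
W = 8.8 mm × (256000 − 5.16) / 5.16 = 8.8 × 49611.4031 ≈ 436580.347 mm = 436.58 m.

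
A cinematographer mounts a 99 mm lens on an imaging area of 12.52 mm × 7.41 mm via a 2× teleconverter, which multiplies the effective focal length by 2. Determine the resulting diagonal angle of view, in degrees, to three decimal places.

Effective focal length f = 99 × 2 = 198 mm.
Sensor diagonal = √(12.52² + 7.41²) = √211.6585 ≈ 14.5485 mm.
α = 2·arctan(14.548 / (2 × 198)) = 2·arctan(0.03674) ≈ 4.2080°.

4.208°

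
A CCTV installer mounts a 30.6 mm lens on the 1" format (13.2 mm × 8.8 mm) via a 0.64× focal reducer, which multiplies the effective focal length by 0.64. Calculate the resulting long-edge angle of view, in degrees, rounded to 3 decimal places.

37.249°

Effective focal length f = 30.6 × 0.64 = 19.584 mm.
α = 2·arctan(13.2 / (2 × 19.584)) = 2·arctan(0.33701) ≈ 37.2486°.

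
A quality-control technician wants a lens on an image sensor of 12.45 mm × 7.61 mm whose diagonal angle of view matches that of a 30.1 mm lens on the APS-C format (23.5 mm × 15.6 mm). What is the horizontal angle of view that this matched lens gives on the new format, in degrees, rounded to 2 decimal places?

Sensor diagonal = √(23.5² + 15.6²) = √795.6100 ≈ 28.2066 mm.
Sensor diagonal = √(12.45² + 7.61²) = √212.9146 ≈ 14.5916 mm.
Equal diagonal AOV ⇒ f₂ = f₁ · 14.5916/28.2066 = 30.1 × 0.51731 ≈ 15.5711 mm.
Horizontal AOV on the new format = 2·arctan(12.45 / (2 × 15.5711)) = 2·arctan(0.39978) ≈ 43.5810°.

43.58°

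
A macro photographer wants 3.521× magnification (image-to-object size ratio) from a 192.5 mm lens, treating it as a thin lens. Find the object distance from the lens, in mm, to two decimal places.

With m = dᵢ/dₒ and 1/f = 1/dₒ + 1/dᵢ, substituting dᵢ = m·dₒ gives 1/f = (1 + 1/m)/dₒ, hence dₒ = f·(1 + 1/m).
dₒ = 192.5 × (1 + 1/3.521) = 192.5 × 1.28401 ≈ 247.172 mm.

247.17 mm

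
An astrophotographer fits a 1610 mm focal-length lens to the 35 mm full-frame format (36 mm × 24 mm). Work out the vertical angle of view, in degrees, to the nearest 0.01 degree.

Angle of view α = 2·arctan(h/2f) with h = 24 mm and f = 1610 mm.
h/2f = 0.00745; arctan(0.00745) ≈ 0.4270°, so α ≈ 0.8541°.

0.85°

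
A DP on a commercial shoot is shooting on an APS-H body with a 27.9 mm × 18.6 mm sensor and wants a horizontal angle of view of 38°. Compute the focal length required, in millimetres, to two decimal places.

40.51 mm

From α = 2·arctan(w/2f) we get f = w / (2·tan(α/2)).
With w = 27.9 mm and α/2 = 19°, tan(α/2) ≈ 0.34433, so f ≈ 27.9 / 0.68866 ≈ 40.5137 mm.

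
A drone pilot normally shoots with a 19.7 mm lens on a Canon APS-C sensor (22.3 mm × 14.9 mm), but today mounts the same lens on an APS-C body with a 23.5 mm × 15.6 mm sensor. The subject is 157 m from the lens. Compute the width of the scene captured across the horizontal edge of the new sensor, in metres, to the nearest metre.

187 m

The focal length stays 19.7 mm; the relevant sensor dimension is now w = 23.5 mm. Object distance dₒ = 157 m = 157000 mm.
Thin-lens field width W = w·(dₒ − f)/f = 23.5 × (157000 − 19.7)/19.7 ≈ 187260.764 mm = 187.261 m.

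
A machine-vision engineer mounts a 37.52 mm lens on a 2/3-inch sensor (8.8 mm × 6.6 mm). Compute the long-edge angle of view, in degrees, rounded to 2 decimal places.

Angle of view α = 2·arctan(w/2f) with w = 8.8 mm and f = 37.52 mm.
w/2f = 0.11727; arctan(0.11727) ≈ 6.6886°, so α ≈ 13.3771°.

13.38°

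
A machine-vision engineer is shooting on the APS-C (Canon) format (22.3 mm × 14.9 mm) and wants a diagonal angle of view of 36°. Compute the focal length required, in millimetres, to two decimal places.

Sensor diagonal = √(22.3² + 14.9²) = √719.3000 ≈ 26.8198 mm.
From α = 2·arctan(d/2f) we get f = d / (2·tan(α/2)).
With d = 26.8198 mm and α/2 = 18°, tan(α/2) ≈ 0.32492, so f ≈ 26.8198 / 0.64984 ≈ 41.2714 mm.

41.27 mm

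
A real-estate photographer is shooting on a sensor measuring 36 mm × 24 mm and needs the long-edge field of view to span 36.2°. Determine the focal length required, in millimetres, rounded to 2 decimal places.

55.07 mm

From α = 2·arctan(w/2f) we get f = w / (2·tan(α/2)).
With w = 36 mm and α/2 = 18.1°, tan(α/2) ≈ 0.32685, so f ≈ 36 / 0.65370 ≈ 55.0711 mm.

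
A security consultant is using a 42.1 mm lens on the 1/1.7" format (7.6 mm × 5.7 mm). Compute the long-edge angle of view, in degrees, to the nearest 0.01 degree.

Angle of view α = 2·arctan(w/2f) with w = 7.6 mm and f = 42.1 mm.
w/2f = 0.09026; arctan(0.09026) ≈ 5.1576°, so α ≈ 10.3152°.

10.32°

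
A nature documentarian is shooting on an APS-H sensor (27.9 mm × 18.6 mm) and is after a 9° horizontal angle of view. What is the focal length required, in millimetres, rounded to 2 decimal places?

From α = 2·arctan(w/2f) we get f = w / (2·tan(α/2)).
With w = 27.9 mm and α/2 = 4.5°, tan(α/2) ≈ 0.07870, so f ≈ 27.9 / 0.15740 ≈ 177.2516 mm.

177.25 mm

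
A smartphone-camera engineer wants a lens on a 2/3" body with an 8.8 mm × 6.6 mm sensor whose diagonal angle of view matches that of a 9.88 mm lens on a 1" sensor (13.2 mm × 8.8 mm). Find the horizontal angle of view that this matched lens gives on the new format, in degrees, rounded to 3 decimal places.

Sensor diagonal = √(13.2² + 8.8²) = √251.6800 ≈ 15.8644 mm.
Sensor diagonal = √(8.8² + 6.6²) = √121.0000 ≈ 11.0000 mm.
Equal diagonal AOV ⇒ f₂ = f₁ · 11.0000/15.8644 = 9.88 × 0.69338 ≈ 6.8505 mm.
Horizontal AOV on the new format = 2·arctan(8.8 / (2 × 6.8505)) = 2·arctan(0.64228) ≈ 65.4240°.

65.424°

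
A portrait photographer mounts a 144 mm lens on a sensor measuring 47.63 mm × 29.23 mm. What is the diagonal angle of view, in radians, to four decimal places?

Sensor diagonal = √(47.63² + 29.23²) = √3123.0098 ≈ 55.8839 mm.
Angle of view α = 2·arctan(d/2f) with d = 55.8839 mm and f = 144 mm.
d/2f = 0.19404; arctan(0.19404) ≈ 0.1917 rad, so α ≈ 0.3833 rad.

0.3833 rad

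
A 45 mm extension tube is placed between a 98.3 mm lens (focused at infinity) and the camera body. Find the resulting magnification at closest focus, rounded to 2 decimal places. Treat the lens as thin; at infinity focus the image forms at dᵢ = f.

0.46×

The tube moves the image plane from f to f + e, so dᵢ = 98.3 + 45 = 143.3 mm. Focus is achieved when 1/f = 1/dₒ + 1/dᵢ, giving dₒ = 1/(1/f − 1/(f+e)).
Magnification m = dᵢ/dₒ = (f+e)·(1/f − 1/(f+e)) = e/f = 45/98.3 ≈ 0.4578.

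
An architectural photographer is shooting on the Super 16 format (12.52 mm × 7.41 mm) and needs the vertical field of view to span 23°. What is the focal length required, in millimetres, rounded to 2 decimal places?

18.21 mm

From α = 2·arctan(h/2f) we get f = h / (2·tan(α/2)).
With h = 7.41 mm and α/2 = 11.5°, tan(α/2) ≈ 0.20345, so f ≈ 7.41 / 0.40690 ≈ 18.2107 mm.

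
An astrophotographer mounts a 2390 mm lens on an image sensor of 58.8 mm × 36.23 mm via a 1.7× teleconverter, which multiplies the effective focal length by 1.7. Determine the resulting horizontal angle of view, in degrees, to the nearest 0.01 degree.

Effective focal length f = 2390 × 1.7 = 4063 mm.
α = 2·arctan(58.8 / (2 × 4063)) = 2·arctan(0.00724) ≈ 0.8292°.

0.83°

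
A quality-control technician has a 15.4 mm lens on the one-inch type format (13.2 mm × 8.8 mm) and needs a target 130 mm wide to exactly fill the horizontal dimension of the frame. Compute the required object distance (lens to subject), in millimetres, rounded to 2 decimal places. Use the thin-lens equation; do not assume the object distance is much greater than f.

Magnification m = w/W = dᵢ/dₒ; combined with 1/f = 1/dₒ + 1/dᵢ this gives dₒ = f·(1 + W/w).
dₒ = 15.4 mm × (1 + 130/13.2) = 15.4 × 10.8485 ≈ 167.067 mm.

167.07 mm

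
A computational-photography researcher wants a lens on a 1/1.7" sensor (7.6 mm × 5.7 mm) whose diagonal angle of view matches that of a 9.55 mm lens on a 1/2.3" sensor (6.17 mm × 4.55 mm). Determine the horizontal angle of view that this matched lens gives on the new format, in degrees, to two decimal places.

Sensor diagonal = √(6.17² + 4.55²) = √58.7714 ≈ 7.6663 mm.
Sensor diagonal = √(7.6² + 5.7²) = √90.2500 ≈ 9.5000 mm.
Equal diagonal AOV ⇒ f₂ = f₁ · 9.5000/7.6663 = 9.55 × 1.23920 ≈ 11.8343 mm.
Horizontal AOV on the new format = 2·arctan(7.6 / (2 × 11.8343)) = 2·arctan(0.32110) ≈ 35.6036°.

35.60°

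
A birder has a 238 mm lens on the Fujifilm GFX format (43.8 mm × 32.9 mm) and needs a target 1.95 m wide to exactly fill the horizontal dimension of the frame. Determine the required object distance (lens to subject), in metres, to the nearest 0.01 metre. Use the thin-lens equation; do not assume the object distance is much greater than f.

10.83 m

W: 1.95 m = 1950 mm.
Magnification m = w/W = dᵢ/dₒ; combined with 1/f = 1/dₒ + 1/dᵢ this gives dₒ = f·(1 + W/w).
dₒ = 238 mm × (1 + 1950/43.8) = 238 × 45.5205 ≈ 10833.890 mm = 10.8339 m.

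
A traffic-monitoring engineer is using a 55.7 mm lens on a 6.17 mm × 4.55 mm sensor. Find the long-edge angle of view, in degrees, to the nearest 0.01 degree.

Angle of view α = 2·arctan(w/2f) with w = 6.17 mm and f = 55.7 mm.
w/2f = 0.05539; arctan(0.05539) ≈ 3.1701°, so α ≈ 6.3403°.

6.34°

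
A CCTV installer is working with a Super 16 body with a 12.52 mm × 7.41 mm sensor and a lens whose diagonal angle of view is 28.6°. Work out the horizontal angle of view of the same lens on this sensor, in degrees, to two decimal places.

24.74°

Sensor diagonal = √(12.52² + 7.41²) = √211.6585 ≈ 14.5485 mm.
From the diagonal AOV: f = 14.5485 / (2·tan(14.3°)) = 14.5485 / 0.50979 ≈ 28.5380 mm.
Horizontal AOV = 2·arctan(12.52 / (2 × 28.5380)) = 2·arctan(0.21936) ≈ 24.7445°.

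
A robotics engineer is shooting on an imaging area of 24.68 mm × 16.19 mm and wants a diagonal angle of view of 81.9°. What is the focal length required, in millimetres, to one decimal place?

17.0 mm

Sensor diagonal = √(24.68² + 16.19²) = √871.2185 ≈ 29.5164 mm.
From α = 2·arctan(d/2f) we get f = d / (2·tan(α/2)).
With d = 29.5164 mm and α/2 = 40.95°, tan(α/2) ≈ 0.86776, so f ≈ 29.5164 / 1.73551 ≈ 17.0073 mm.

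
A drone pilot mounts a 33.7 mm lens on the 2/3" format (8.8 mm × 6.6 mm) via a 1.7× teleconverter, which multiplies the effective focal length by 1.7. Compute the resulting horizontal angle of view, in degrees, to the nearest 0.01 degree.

Effective focal length f = 33.7 × 1.7 = 57.29 mm.
α = 2·arctan(8.8 / (2 × 57.29)) = 2·arctan(0.07680) ≈ 8.7836°.

8.78°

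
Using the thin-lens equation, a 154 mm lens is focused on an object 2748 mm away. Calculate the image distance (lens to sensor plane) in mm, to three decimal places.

163.143 mm

1/dᵢ = 1/f − 1/dₒ = 1/154 − 1/2748 = 0.0061296 mm⁻¹.
dᵢ = 1/0.0061296 ≈ 163.1426 mm.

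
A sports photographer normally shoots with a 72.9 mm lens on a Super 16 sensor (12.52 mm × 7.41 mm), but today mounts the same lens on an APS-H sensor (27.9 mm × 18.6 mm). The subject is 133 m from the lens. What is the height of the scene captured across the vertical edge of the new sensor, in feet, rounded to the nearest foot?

The focal length stays 72.9 mm; the relevant sensor dimension is now h = 18.6 mm. Object distance dₒ = 133 m = 133000 mm.
Thin-lens field height W = h·(dₒ − f)/f = 18.6 × (133000 − 72.9)/72.9 ≈ 33915.556 mm = 33915.556/304.8 ft = 111.272 ft.

111 ft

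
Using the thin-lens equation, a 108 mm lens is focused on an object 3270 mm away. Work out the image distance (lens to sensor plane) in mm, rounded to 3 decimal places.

1/dᵢ = 1/f − 1/dₒ = 1/108 − 1/3270 = 0.0089534 mm⁻¹.
dᵢ = 1/0.0089534 ≈ 111.6888 mm.

111.689 mm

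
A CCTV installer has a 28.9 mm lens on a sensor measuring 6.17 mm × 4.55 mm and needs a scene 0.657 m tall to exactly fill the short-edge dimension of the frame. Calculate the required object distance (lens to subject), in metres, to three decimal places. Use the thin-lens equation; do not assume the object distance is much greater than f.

W: 0.657 m = 657 mm.
Magnification m = h/W = dᵢ/dₒ; combined with 1/f = 1/dₒ + 1/dᵢ this gives dₒ = f·(1 + W/h).
dₒ = 28.9 mm × (1 + 657/4.55) = 28.9 × 145.3956 ≈ 4201.933 mm = 4.20193 m.

4.202 m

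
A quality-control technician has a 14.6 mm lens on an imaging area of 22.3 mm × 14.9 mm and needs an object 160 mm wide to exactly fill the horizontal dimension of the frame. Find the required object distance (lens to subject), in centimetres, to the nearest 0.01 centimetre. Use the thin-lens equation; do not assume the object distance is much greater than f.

11.94 cm

Magnification m = w/W = dᵢ/dₒ; combined with 1/f = 1/dₒ + 1/dᵢ this gives dₒ = f·(1 + W/w).
dₒ = 14.6 mm × (1 + 160/22.3) = 14.6 × 8.1749 ≈ 119.353 mm = 11.9353 cm.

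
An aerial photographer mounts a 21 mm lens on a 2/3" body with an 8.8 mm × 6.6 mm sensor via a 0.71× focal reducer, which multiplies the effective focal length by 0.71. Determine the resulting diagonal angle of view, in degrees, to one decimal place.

Effective focal length f = 21 × 0.71 = 14.91 mm.
Sensor diagonal = √(8.8² + 6.6²) = √121.0000 ≈ 11.0000 mm.
α = 2·arctan(11.000 / (2 × 14.91)) = 2·arctan(0.36888) ≈ 40.4960°.

40.5°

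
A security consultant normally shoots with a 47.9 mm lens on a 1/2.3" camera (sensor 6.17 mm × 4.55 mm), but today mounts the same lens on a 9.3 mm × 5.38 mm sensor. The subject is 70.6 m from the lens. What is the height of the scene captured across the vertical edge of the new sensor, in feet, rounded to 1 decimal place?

The focal length stays 47.9 mm; the relevant sensor dimension is now h = 5.38 mm. Object distance dₒ = 70.6 m = 70600 mm.
Thin-lens field height W = h·(dₒ − f)/f = 5.38 × (70600 − 47.9)/47.9 ≈ 7924.223 mm = 7924.223/304.8 ft = 25.9981 ft.

26.0 ft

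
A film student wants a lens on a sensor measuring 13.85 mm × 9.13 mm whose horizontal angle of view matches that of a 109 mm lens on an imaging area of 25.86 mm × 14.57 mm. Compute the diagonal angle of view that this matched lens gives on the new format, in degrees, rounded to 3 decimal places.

Equal horizontal AOV ⇒ f₂ = f₁ · 13.85/25.86 = 109 × 0.53558 ≈ 58.3778 mm.
Sensor diagonal = √(13.85² + 9.13²) = √275.1794 ≈ 16.5885 mm.
Diagonal AOV on the new format = 2·arctan(16.5885 / (2 × 58.3778)) = 2·arctan(0.14208) ≈ 16.1728°.

16.173°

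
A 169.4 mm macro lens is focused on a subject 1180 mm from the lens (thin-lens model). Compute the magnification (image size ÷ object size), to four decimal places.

Thin lens: 1/f = 1/dₒ + 1/dᵢ → 1/dᵢ = 1/169.4 − 1/1180 = 0.0050557 mm⁻¹, so dᵢ ≈ 197.7954 mm.
Magnification m = dᵢ/dₒ = 197.7954/1180 ≈ 0.16762.

0.1676×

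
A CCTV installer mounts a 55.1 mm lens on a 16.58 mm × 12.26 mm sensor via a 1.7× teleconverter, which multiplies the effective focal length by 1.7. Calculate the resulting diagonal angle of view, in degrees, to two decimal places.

Effective focal length f = 55.1 × 1.7 = 93.67 mm.
Sensor diagonal = √(16.58² + 12.26²) = √425.2040 ≈ 20.6205 mm.
α = 2·arctan(20.620 / (2 × 93.67)) = 2·arctan(0.11007) ≈ 12.5625°.

12.56°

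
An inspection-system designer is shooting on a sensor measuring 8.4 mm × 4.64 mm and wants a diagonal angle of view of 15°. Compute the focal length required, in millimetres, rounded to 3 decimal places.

Sensor diagonal = √(8.4² + 4.64²) = √92.0896 ≈ 9.5963 mm.
From α = 2·arctan(d/2f) we get f = d / (2·tan(α/2)).
With d = 9.5963 mm and α/2 = 7.5°, tan(α/2) ≈ 0.13165, so f ≈ 9.5963 / 0.26330 ≈ 36.4457 mm.

36.446 mm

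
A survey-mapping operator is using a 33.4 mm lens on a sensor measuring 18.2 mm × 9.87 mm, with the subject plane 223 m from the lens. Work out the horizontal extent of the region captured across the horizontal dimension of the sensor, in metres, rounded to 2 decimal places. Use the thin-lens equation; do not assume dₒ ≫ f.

121.50 m

dₒ: 223 m = 223000 mm.
Similar triangles through the lens centre give W/dₒ = w/dᵢ; with 1/f = 1/dₒ + 1/dᵢ this gives W = w·(dₒ − f)/f.
W = 18.2 mm × (223000 − 33.4) / 33.4 = 18.2 × 6675.6467 ≈ 121496.770 mm = 121.497 m.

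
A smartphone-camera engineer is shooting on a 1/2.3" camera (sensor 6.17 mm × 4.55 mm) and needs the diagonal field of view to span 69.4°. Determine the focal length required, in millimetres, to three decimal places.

5.536 mm

Sensor diagonal = √(6.17² + 4.55²) = √58.7714 ≈ 7.6663 mm.
From α = 2·arctan(d/2f) we get f = d / (2·tan(α/2)).
With d = 7.6663 mm and α/2 = 34.7°, tan(α/2) ≈ 0.69243, so f ≈ 7.6663 / 1.38487 ≈ 5.5357 mm.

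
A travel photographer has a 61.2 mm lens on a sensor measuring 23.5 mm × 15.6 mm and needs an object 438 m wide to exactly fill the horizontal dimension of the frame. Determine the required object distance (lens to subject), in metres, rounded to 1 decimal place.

1140.7 m

W: 438 m = 438000 mm.
Magnification m = w/W = dᵢ/dₒ; combined with 1/f = 1/dₒ + 1/dᵢ this gives dₒ = f·(1 + W/w).
dₒ = 61.2 mm × (1 + 438000/23.5) = 61.2 × 18639.2979 ≈ 1140725.030 mm = 1140.73 m.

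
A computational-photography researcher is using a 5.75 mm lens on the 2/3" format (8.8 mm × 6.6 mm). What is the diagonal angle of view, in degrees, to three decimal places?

Sensor diagonal = √(8.8² + 6.6²) = √121.0000 ≈ 11.0000 mm.
Angle of view α = 2·arctan(d/2f) with d = 11.0000 mm and f = 5.75 mm.
d/2f = 0.95652; arctan(0.95652) ≈ 43.7270°, so α ≈ 87.4539°.

87.454°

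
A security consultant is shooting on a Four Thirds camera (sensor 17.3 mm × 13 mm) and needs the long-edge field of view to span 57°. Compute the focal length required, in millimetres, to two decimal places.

15.93 mm

From α = 2·arctan(w/2f) we get f = w / (2·tan(α/2)).
With w = 17.3 mm and α/2 = 28.5°, tan(α/2) ≈ 0.54296, so f ≈ 17.3 / 1.08591 ≈ 15.9313 mm.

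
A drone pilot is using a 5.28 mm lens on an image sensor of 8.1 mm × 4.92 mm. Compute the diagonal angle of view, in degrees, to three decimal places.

Sensor diagonal = √(8.1² + 4.92²) = √89.8164 ≈ 9.4772 mm.
Angle of view α = 2·arctan(d/2f) with d = 9.4772 mm and f = 5.28 mm.
d/2f = 0.89746; arctan(0.89746) ≈ 41.9066°, so α ≈ 83.8133°.

83.813°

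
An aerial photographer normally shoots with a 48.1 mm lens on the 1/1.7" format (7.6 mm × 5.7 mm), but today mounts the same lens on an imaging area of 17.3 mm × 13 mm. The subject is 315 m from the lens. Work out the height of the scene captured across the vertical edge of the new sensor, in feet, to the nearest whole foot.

279 ft

The focal length stays 48.1 mm; the relevant sensor dimension is now h = 13 mm. Object distance dₒ = 315 m = 315000 mm.
Thin-lens field height W = h·(dₒ − f)/f = 13 × (315000 − 48.1)/48.1 ≈ 85122.135 mm = 85122.135/304.8 ft = 279.272 ft.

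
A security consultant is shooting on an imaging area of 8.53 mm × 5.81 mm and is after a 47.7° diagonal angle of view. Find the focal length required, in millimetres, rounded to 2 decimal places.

Sensor diagonal = √(8.53² + 5.81²) = √106.5170 ≈ 10.3207 mm.
From α = 2·arctan(d/2f) we get f = d / (2·tan(α/2)).
With d = 10.3207 mm and α/2 = 23.85°, tan(α/2) ≈ 0.44210, so f ≈ 10.3207 / 0.88419 ≈ 11.6725 mm.

11.67 mm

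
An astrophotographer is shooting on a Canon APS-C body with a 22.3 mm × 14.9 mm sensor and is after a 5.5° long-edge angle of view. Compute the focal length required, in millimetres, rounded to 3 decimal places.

From α = 2·arctan(w/2f) we get f = w / (2·tan(α/2)).
With w = 22.3 mm and α/2 = 2.75°, tan(α/2) ≈ 0.04803, so f ≈ 22.3 / 0.09607 ≈ 232.1299 mm.

232.130 mm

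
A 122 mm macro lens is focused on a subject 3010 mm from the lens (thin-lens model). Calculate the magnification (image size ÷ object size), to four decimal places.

0.0422×

Thin lens: 1/f = 1/dₒ + 1/dᵢ → 1/dᵢ = 1/122 − 1/3010 = 0.0078645 mm⁻¹, so dᵢ ≈ 127.1537 mm.
Magnification m = dᵢ/dₒ = 127.1537/3010 ≈ 0.04224.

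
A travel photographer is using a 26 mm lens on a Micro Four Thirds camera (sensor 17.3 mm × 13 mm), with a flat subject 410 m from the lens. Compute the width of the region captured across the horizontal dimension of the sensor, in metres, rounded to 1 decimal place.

272.8 m

dₒ: 410 m = 410000 mm.
Similar triangles through the lens centre give W/dₒ = w/dᵢ; with 1/f = 1/dₒ + 1/dᵢ this gives W = w·(dₒ − f)/f.
W = 17.3 mm × (410000 − 26) / 26 = 17.3 × 15768.2308 ≈ 272790.392 mm = 272.79 m.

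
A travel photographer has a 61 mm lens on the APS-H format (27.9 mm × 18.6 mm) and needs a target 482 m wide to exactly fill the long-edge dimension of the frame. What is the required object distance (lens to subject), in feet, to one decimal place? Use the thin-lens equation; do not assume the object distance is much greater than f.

W: 482 m = 482000 mm.
Magnification m = w/W = dᵢ/dₒ; combined with 1/f = 1/dₒ + 1/dᵢ this gives dₒ = f·(1 + W/w).
dₒ = 61 mm × (1 + 482000/27.9) = 61 × 17276.9857 ≈ 1053896.125 mm = 1053896.125/304.8 ft = 3457.66 ft.

3457.7 ft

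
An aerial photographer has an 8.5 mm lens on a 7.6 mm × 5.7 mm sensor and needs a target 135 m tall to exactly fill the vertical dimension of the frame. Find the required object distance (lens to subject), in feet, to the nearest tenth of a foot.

W: 135 m = 135000 mm.
Magnification m = h/W = dᵢ/dₒ; combined with 1/f = 1/dₒ + 1/dᵢ this gives dₒ = f·(1 + W/h).
dₒ = 8.5 mm × (1 + 135000/5.7) = 8.5 × 23685.2105 ≈ 201324.289 mm = 201324.289/304.8 ft = 660.513 ft.

660.5 ft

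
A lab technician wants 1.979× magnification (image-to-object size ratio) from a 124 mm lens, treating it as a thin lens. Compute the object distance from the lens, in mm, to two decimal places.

With m = dᵢ/dₒ and 1/f = 1/dₒ + 1/dᵢ, substituting dᵢ = m·dₒ gives 1/f = (1 + 1/m)/dₒ, hence dₒ = f·(1 + 1/m).
dₒ = 124 × (1 + 1/1.979) = 124 × 1.50531 ≈ 186.658 mm.

186.66 mm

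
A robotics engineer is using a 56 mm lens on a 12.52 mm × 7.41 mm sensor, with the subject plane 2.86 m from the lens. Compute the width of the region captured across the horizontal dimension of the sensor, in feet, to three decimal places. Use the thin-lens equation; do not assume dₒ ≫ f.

2.057 ft

dₒ: 2.86 m = 2860 mm.
Similar triangles through the lens centre give W/dₒ = w/dᵢ; with 1/f = 1/dₒ + 1/dᵢ this gives W = w·(dₒ − f)/f.
W = 12.52 mm × (2860 − 56) / 56 = 12.52 × 50.0714 ≈ 626.894 mm = 626.894/304.8 ft = 2.05674 ft.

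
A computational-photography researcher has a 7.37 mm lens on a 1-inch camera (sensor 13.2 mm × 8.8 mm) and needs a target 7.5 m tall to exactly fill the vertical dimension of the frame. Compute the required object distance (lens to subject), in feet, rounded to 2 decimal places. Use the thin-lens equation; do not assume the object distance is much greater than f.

W: 7.5 m = 7500 mm.
Magnification m = h/W = dᵢ/dₒ; combined with 1/f = 1/dₒ + 1/dᵢ this gives dₒ = f·(1 + W/h).
dₒ = 7.37 mm × (1 + 7500/8.8) = 7.37 × 853.2727 ≈ 6288.620 mm = 6288.620/304.8 ft = 20.632 ft.

20.63 ft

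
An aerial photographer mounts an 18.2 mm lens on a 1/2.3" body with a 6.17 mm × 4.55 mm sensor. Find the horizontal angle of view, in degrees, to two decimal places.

19.24°

Angle of view α = 2·arctan(w/2f) with w = 6.17 mm and f = 18.2 mm.
w/2f = 0.16951; arctan(0.16951) ≈ 9.6205°, so α ≈ 19.2410°.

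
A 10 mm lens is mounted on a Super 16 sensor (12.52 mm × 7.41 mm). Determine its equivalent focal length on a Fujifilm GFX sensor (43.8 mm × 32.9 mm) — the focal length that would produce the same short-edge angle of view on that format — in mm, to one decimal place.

Equal angle of view means equal height/f ratio, so f₂ = f₁ · (height₂/height₁) = 10 × 32.9/7.41.
f₂ = 10 × 4.43995 ≈ 44.399 mm.

44.4 mm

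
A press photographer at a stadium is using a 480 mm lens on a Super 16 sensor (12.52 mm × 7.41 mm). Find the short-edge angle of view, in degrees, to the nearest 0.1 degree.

Angle of view α = 2·arctan(h/2f) with h = 7.41 mm and f = 480 mm.
h/2f = 0.00772; arctan(0.00772) ≈ 0.4422°, so α ≈ 0.8845°.

0.9°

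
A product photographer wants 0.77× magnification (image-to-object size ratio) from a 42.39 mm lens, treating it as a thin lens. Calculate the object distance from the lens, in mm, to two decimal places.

With m = dᵢ/dₒ and 1/f = 1/dₒ + 1/dᵢ, substituting dᵢ = m·dₒ gives 1/f = (1 + 1/m)/dₒ, hence dₒ = f·(1 + 1/m).
dₒ = 42.39 × (1 + 1/0.77) = 42.39 × 2.29870 ≈ 97.442 mm.

97.44 mm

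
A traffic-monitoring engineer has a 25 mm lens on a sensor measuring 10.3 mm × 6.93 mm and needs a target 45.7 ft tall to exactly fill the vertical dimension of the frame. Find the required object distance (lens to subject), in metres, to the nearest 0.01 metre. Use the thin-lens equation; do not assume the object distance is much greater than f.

W: 45.7 ft × 304.8 mm/ft = 13929.36 mm.
Magnification m = h/W = dᵢ/dₒ; combined with 1/f = 1/dₒ + 1/dᵢ this gives dₒ = f·(1 + W/h).
dₒ = 25 mm × (1 + 13929.4/6.93) = 25 × 2011.0086 ≈ 50275.215 mm = 50.2752 m.

50.28 m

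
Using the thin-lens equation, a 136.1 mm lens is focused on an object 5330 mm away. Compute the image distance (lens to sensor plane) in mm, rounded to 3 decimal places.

1/dᵢ = 1/f − 1/dₒ = 1/136.1 − 1/5330 = 0.0071599 mm⁻¹.
dᵢ = 1/0.0071599 ≈ 139.6663 mm.

139.666 mm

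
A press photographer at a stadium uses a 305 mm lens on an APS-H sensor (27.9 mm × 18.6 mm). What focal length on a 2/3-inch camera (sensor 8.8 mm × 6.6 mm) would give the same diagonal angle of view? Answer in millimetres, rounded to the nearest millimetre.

100 mm

Sensor diagonal = √(27.9² + 18.6²) = √1124.3700 ≈ 33.5316 mm.
Sensor diagonal = √(8.8² + 6.6²) = √121.0000 ≈ 11.0000 mm.
Equal angle of view means equal diagonal/f ratio, so f₂ = f₁ · (diagonal₂/diagonal₁) = 305 × 11.0000/33.5316.
f₂ = 305 × 0.32805 ≈ 100.055 mm.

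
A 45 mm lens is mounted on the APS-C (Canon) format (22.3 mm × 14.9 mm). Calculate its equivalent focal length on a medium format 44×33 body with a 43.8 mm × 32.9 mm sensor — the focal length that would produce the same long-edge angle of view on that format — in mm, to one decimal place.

88.4 mm

Equal angle of view means equal width/f ratio, so f₂ = f₁ · (width₂/width₁) = 45 × 43.8/22.3.
f₂ = 45 × 1.96413 ≈ 88.386 mm.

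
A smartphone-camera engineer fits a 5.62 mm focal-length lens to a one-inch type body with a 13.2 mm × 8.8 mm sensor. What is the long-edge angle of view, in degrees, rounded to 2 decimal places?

Angle of view α = 2·arctan(w/2f) with w = 13.2 mm and f = 5.62 mm.
w/2f = 1.17438; arctan(1.17438) ≈ 49.5851°, so α ≈ 99.1702°.

99.17°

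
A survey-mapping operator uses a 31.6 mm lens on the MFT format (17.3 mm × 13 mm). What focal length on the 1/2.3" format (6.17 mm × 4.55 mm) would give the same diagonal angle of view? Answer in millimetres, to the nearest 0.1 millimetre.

11.2 mm

Sensor diagonal = √(17.3² + 13²) = √468.2900 ≈ 21.6400 mm.
Sensor diagonal = √(6.17² + 4.55²) = √58.7714 ≈ 7.6663 mm.
Equal angle of view means equal diagonal/f ratio, so f₂ = f₁ · (diagonal₂/diagonal₁) = 31.6 × 7.6663/21.6400.
f₂ = 31.6 × 0.35426 ≈ 11.195 mm.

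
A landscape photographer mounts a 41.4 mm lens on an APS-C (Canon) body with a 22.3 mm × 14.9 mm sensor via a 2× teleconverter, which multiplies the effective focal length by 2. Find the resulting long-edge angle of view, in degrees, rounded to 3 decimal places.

Effective focal length f = 41.4 × 2 = 82.8 mm.
α = 2·arctan(22.3 / (2 × 82.8)) = 2·arctan(0.13466) ≈ 15.3388°.

15.339°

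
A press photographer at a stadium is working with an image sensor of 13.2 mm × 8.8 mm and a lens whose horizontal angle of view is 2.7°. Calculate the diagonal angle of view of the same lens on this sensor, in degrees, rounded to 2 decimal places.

From the horizontal AOV: f = 13.2 / (2·tan(1.35°)) = 13.2 / 0.04713 ≈ 280.0609 mm.
Sensor diagonal = √(13.2² + 8.8²) = √251.6800 ≈ 15.8644 mm.
Diagonal AOV = 2·arctan(15.8644 / (2 × 280.0609)) = 2·arctan(0.02832) ≈ 3.2447°.

3.24°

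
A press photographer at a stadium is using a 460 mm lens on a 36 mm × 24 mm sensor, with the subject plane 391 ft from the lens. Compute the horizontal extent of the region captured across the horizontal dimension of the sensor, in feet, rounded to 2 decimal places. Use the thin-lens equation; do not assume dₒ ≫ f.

30.48 ft

dₒ: 391 ft × 304.8 mm/ft = 119176.80 mm.
Similar triangles through the lens centre give W/dₒ = w/dᵢ; with 1/f = 1/dₒ + 1/dᵢ this gives W = w·(dₒ − f)/f.
W = 36 mm × (119177 − 460) / 460 = 36 × 258.0800 ≈ 9290.880 mm = 9290.880/304.8 ft = 30.4819 ft.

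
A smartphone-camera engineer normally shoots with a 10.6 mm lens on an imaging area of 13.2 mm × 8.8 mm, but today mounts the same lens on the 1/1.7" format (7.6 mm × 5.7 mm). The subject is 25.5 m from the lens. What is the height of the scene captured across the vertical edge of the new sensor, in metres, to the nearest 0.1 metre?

13.7 m

The focal length stays 10.6 mm; the relevant sensor dimension is now h = 5.7 mm. Object distance dₒ = 25.5 m = 25500 mm.
Thin-lens field height W = h·(dₒ − f)/f = 5.7 × (25500 − 10.6)/10.6 ≈ 13706.564 mm = 13.7066 m.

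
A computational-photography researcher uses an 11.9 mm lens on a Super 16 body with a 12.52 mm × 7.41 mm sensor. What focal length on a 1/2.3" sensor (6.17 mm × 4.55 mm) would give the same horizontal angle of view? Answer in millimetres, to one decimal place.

5.9 mm

Equal angle of view means equal width/f ratio, so f₂ = f₁ · (width₂/width₁) = 11.9 × 6.17/12.52.
f₂ = 11.9 × 0.49281 ≈ 5.864 mm.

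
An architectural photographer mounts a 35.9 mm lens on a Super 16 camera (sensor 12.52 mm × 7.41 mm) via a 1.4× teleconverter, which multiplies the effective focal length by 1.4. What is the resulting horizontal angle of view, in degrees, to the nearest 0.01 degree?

Effective focal length f = 35.9 × 1.4 = 50.26 mm.
α = 2·arctan(12.52 / (2 × 50.26)) = 2·arctan(0.12455) ≈ 14.1995°.

14.20°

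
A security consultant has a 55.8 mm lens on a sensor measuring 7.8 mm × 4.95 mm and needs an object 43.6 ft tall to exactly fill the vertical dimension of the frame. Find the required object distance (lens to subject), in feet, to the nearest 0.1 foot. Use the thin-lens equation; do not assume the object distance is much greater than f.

W: 43.6 ft × 304.8 mm/ft = 13289.28 mm.
Magnification m = h/W = dᵢ/dₒ; combined with 1/f = 1/dₒ + 1/dᵢ this gives dₒ = f·(1 + W/h).
dₒ = 55.8 mm × (1 + 13289.3/4.95) = 55.8 × 2685.7029 ≈ 149862.224 mm = 149862.224/304.8 ft = 491.674 ft.

491.7 ft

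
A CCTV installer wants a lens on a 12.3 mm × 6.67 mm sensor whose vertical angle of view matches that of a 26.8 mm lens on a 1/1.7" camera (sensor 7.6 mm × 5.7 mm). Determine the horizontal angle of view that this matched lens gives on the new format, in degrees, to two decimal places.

Equal vertical AOV ⇒ f₂ = f₁ · 6.67/5.7 = 26.8 × 1.17018 ≈ 31.3607 mm.
Horizontal AOV on the new format = 2·arctan(12.3 / (2 × 31.3607)) = 2·arctan(0.19611) ≈ 22.1904°.

22.19°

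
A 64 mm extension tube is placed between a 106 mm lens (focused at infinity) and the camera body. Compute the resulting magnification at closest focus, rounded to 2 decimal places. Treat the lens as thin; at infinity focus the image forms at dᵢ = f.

The tube moves the image plane from f to f + e, so dᵢ = 106 + 64 = 170 mm. Focus is achieved when 1/f = 1/dₒ + 1/dᵢ, giving dₒ = 1/(1/f − 1/(f+e)).
Magnification m = dᵢ/dₒ = (f+e)·(1/f − 1/(f+e)) = e/f = 64/106 ≈ 0.6038.

0.60×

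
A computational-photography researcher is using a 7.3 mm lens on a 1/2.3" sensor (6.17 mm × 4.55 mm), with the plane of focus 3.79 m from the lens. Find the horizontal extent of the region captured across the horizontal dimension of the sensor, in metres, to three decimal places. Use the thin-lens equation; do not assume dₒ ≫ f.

3.197 m

dₒ: 3.79 m = 3790 mm.
Similar triangles through the lens centre give W/dₒ = w/dᵢ; with 1/f = 1/dₒ + 1/dᵢ this gives W = w·(dₒ − f)/f.
W = 6.17 mm × (3790 − 7.3) / 7.3 = 6.17 × 518.1781 ≈ 3197.159 mm = 3.19716 m.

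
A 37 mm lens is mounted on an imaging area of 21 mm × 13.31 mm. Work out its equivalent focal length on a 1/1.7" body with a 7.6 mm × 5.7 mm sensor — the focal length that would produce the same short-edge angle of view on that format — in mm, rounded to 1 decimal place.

15.8 mm

Equal angle of view means equal height/f ratio, so f₂ = f₁ · (height₂/height₁) = 37 × 5.7/13.31.
f₂ = 37 × 0.42825 ≈ 15.845 mm.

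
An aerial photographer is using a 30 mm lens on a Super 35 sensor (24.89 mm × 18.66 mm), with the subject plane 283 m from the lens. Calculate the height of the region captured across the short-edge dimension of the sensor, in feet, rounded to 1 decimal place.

dₒ: 283 m = 283000 mm.
Similar triangles through the lens centre give W/dₒ = h/dᵢ; with 1/f = 1/dₒ + 1/dᵢ this gives W = h·(dₒ − f)/f.
W = 18.66 mm × (283000 − 30) / 30 = 18.66 × 9432.3333 ≈ 176007.340 mm = 176007.340/304.8 ft = 577.452 ft.

577.5 ft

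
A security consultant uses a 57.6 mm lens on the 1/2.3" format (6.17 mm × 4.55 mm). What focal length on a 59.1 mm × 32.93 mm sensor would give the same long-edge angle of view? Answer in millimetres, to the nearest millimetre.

552 mm

Equal angle of view means equal width/f ratio, so f₂ = f₁ · (width₂/width₁) = 57.6 × 59.1/6.17.
f₂ = 57.6 × 9.57861 ≈ 551.728 mm.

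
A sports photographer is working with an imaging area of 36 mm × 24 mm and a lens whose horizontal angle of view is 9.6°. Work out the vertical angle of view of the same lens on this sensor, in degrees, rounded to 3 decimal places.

From the horizontal AOV: f = 36 / (2·tan(4.8°)) = 36 / 0.16794 ≈ 214.3563 mm.
Vertical AOV = 2·arctan(24 / (2 × 214.3563)) = 2·arctan(0.05598) ≈ 6.4083°.

6.408°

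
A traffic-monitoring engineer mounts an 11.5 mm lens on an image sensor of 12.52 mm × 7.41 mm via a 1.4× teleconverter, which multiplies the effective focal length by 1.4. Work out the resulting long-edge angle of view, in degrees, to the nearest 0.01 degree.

42.49°

Effective focal length f = 11.5 × 1.4 = 16.1 mm.
α = 2·arctan(12.52 / (2 × 16.1)) = 2·arctan(0.38882) ≈ 42.4941°.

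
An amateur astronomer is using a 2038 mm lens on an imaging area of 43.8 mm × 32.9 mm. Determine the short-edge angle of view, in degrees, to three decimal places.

Angle of view α = 2·arctan(h/2f) with h = 32.9 mm and f = 2038 mm.
h/2f = 0.00807; arctan(0.00807) ≈ 0.4625°, so α ≈ 0.9249°.

0.925°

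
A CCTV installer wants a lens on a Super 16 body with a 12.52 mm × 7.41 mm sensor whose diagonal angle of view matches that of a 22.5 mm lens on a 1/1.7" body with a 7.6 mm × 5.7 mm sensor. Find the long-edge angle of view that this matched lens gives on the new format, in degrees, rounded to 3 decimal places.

20.594°

Sensor diagonal = √(7.6² + 5.7²) = √90.2500 ≈ 9.5000 mm.
Sensor diagonal = √(12.52² + 7.41²) = √211.6585 ≈ 14.5485 mm.
Equal diagonal AOV ⇒ f₂ = f₁ · 14.5485/9.5000 = 22.5 × 1.53142 ≈ 34.4569 mm.
Long-edge AOV on the new format = 2·arctan(12.52 / (2 × 34.4569)) = 2·arctan(0.18168) ≈ 20.5939°.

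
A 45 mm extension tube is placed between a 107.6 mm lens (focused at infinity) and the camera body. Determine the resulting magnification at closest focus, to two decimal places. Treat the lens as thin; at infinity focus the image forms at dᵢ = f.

The tube moves the image plane from f to f + e, so dᵢ = 107.6 + 45 = 152.6 mm. Focus is achieved when 1/f = 1/dₒ + 1/dᵢ, giving dₒ = 1/(1/f − 1/(f+e)).
Magnification m = dᵢ/dₒ = (f+e)·(1/f − 1/(f+e)) = e/f = 45/107.6 ≈ 0.4182.

0.42×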